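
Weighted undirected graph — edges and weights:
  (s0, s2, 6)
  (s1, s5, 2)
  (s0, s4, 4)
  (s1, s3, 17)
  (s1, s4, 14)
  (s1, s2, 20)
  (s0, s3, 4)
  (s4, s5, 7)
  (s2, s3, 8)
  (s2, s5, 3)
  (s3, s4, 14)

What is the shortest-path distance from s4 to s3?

Some routes from s4 to s3:
s4-s5-s2-s3: 7 + 3 + 8 = 18
s4-s5-s1-s3: 7 + 2 + 17 = 26
s4-s0-s3: 4 + 4 = 8
s4-s3: 14
s4-s5-s2-s0-s3: 7 + 3 + 6 + 4 = 20
s4-s0-s2-s3: 4 + 6 + 8 = 18
The minimum is 8.

8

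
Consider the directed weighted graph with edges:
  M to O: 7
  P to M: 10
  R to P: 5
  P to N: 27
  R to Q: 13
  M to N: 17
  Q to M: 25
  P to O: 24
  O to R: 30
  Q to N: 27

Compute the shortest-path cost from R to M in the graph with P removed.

38

Paths from R to M avoiding P:
R→Q→M: 13 + 25 = 38
Best route has total 38.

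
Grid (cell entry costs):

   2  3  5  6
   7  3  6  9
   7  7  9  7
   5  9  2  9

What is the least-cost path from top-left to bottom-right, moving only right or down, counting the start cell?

34

Best path: (0,0) (0,1) (1,1) (1,2) (2,2) (3,2) (3,3)
Cost: 2 + 3 + 3 + 6 + 9 + 2 + 9 = 34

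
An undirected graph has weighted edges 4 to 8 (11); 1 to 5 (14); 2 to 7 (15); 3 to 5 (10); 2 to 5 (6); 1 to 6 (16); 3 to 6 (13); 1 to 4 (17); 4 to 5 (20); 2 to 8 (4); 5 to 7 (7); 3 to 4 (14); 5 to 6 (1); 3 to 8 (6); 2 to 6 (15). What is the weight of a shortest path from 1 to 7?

21

Comparing a few candidate routes:
1 - 6 - 5 - 2 - 7: 16 + 1 + 6 + 15 = 38
1 - 4 - 5 - 7: 17 + 20 + 7 = 44
1 - 5 - 7: 14 + 7 = 21
1 - 5 - 2 - 7: 14 + 6 + 15 = 35
1 - 6 - 2 - 5 - 7: 16 + 15 + 6 + 7 = 44
1 - 6 - 5 - 7: 16 + 1 + 7 = 24
The minimum is 21.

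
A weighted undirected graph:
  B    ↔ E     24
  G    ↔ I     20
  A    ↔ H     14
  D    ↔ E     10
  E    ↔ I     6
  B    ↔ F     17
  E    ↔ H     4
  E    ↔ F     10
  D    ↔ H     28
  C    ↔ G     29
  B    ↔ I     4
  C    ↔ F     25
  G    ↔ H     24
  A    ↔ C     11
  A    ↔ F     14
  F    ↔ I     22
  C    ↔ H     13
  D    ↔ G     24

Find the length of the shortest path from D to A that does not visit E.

42

Some routes from D to A avoiding E:
D-H-C-A: 28 + 13 + 11 = 52
D-G-C-A: 24 + 29 + 11 = 64
D-G-H-A: 24 + 24 + 14 = 62
D-H-A: 28 + 14 = 42
The minimum is 42.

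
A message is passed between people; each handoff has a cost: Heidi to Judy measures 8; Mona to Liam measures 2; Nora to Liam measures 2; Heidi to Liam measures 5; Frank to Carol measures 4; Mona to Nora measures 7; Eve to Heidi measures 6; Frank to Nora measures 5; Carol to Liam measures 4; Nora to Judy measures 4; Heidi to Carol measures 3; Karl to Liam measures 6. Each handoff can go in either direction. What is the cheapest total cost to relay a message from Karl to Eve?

17

Comparing a few candidate routes:
Karl - Liam - Mona - Nora - Judy - Heidi - Eve: 6 + 2 + 7 + 4 + 8 + 6 = 33
Karl - Liam - Heidi - Eve: 6 + 5 + 6 = 17
Karl - Liam - Mona - Nora - Frank - Carol - Heidi - Eve: 6 + 2 + 7 + 5 + 4 + 3 + 6 = 33
Karl - Liam - Nora - Judy - Heidi - Eve: 6 + 2 + 4 + 8 + 6 = 26
Karl - Liam - Nora - Frank - Carol - Heidi - Eve: 6 + 2 + 5 + 4 + 3 + 6 = 26
Karl - Liam - Carol - Heidi - Eve: 6 + 4 + 3 + 6 = 19
Best route has total 17.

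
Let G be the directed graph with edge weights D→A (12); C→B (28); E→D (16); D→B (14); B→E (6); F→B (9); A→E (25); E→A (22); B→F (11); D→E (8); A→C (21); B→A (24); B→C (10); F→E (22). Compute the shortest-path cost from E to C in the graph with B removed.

43

Paths from E to C avoiding B:
E -> A -> C: 22 + 21 = 43
E -> D -> A -> C: 16 + 12 + 21 = 49
The minimum is 43.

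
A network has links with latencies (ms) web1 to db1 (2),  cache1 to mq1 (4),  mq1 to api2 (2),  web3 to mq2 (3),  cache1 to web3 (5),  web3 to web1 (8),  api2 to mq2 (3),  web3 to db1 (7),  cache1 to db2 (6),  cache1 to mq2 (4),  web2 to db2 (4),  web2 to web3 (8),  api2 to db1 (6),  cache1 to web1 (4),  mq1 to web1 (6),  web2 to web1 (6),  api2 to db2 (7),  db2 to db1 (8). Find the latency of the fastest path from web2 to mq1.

A few of the web2→mq1 routes:
web2 - db2 - cache1 - mq1: 4 + 6 + 4 = 14
web2 - db2 - api2 - mq1: 4 + 7 + 2 = 13
web2 - web1 - mq1: 6 + 6 = 12
web2 - web1 - cache1 - mq1: 6 + 4 + 4 = 14
Shortest: 12 ms.

12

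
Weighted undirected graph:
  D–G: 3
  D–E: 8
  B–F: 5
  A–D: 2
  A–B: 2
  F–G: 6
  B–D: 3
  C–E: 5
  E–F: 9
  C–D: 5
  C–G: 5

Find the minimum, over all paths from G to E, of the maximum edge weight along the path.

A few of the G→E routes:
G - F - B - D - C - E: max(6, 5, 3, 5, 5) = 6
G - D - C - E: max(3, 5, 5) = 5
G - C - E: max(5, 5) = 5
Best route has worst link 5.

5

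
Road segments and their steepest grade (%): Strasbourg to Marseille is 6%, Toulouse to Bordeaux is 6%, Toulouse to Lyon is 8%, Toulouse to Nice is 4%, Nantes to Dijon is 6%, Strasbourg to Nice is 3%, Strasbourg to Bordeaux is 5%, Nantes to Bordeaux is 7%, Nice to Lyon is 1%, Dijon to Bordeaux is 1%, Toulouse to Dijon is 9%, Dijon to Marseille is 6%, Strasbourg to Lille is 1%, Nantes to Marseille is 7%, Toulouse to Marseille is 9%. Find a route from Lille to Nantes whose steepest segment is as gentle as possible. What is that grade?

6

Some routes from Lille to Nantes:
Lille→Strasbourg→Nice→Toulouse→Bordeaux→Dijon→Nantes: max(1, 3, 4, 6, 1, 6) = 6
Lille→Strasbourg→Bordeaux→Dijon→Marseille→Nantes: max(1, 5, 1, 6, 7) = 7
Lille→Strasbourg→Bordeaux→Dijon→Nantes: max(1, 5, 1, 6) = 6
Lille→Strasbourg→Nice→Toulouse→Bordeaux→Dijon→Marseille→Nantes: max(1, 3, 4, 6, 1, 6, 7) = 7
Lille→Strasbourg→Nice→Toulouse→Bordeaux→Nantes: max(1, 3, 4, 6, 7) = 7
Lille→Strasbourg→Marseille→Dijon→Nantes: max(1, 6, 6, 6) = 6
Best route has worst link 6%.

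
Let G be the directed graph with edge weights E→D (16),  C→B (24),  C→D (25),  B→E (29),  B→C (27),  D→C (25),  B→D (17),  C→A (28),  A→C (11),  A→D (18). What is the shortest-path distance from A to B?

35

Candidate routes:
A -> C -> B: 11 + 24 = 35
A -> D -> C -> B: 18 + 25 + 24 = 67
Shortest: 35.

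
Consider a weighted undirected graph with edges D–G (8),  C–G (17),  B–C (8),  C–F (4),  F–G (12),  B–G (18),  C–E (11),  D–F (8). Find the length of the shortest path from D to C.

12

Some routes from D to C:
D - F - C: 8 + 4 = 12
D - G - C: 8 + 17 = 25
D - G - F - C: 8 + 12 + 4 = 24
D - G - B - C: 8 + 18 + 8 = 34
Shortest: 12.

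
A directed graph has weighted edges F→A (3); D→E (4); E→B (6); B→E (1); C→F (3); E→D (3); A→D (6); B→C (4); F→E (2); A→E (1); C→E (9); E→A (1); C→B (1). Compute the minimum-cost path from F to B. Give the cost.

8

Candidate routes:
F-A-E-B: 3 + 1 + 6 = 10
F-E-B: 2 + 6 = 8
F-A-D-E-B: 3 + 6 + 4 + 6 = 19
Shortest: 8.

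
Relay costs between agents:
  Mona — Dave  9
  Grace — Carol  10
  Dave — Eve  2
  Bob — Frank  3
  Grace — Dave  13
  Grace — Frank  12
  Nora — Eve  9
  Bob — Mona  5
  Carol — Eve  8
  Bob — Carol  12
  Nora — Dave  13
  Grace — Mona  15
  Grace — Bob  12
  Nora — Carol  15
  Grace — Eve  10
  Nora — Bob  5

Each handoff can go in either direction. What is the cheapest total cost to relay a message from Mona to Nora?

10

Checking several routes:
Mona-Bob-Nora: 5 + 5 = 10
Mona-Dave-Nora: 9 + 13 = 22
Mona-Dave-Eve-Carol-Nora: 9 + 2 + 8 + 15 = 34
Mona-Bob-Carol-Nora: 5 + 12 + 15 = 32
Mona-Grace-Bob-Nora: 15 + 12 + 5 = 32
Mona-Dave-Eve-Nora: 9 + 2 + 9 = 20
The minimum is 10.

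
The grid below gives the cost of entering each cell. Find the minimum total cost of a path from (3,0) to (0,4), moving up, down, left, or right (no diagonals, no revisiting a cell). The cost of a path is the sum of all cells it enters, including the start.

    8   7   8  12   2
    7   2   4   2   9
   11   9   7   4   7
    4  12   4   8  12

Take (3,0)→(2,0)→(1,0)→(1,1)→(1,2)→(1,3)→(1,4)→(0,4) for a total of 4 + 11 + 7 + 2 + 4 + 2 + 9 + 2 = 41.

41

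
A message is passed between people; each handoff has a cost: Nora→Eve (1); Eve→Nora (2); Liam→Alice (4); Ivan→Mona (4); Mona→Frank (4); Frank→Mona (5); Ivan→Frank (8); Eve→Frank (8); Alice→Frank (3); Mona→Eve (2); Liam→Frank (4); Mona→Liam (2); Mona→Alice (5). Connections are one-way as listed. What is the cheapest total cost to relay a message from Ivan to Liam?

6

Paths from Ivan to Liam:
Ivan-Frank-Mona-Liam: 8 + 5 + 2 = 15
Ivan-Mona-Liam: 4 + 2 = 6
The minimum is 6.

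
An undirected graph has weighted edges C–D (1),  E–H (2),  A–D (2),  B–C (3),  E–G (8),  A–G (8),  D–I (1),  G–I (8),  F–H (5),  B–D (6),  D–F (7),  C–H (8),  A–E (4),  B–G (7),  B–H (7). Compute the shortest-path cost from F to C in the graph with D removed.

Candidate routes:
F -> H -> C: 5 + 8 = 13
F -> H -> E -> A -> G -> B -> C: 5 + 2 + 4 + 8 + 7 + 3 = 29
F -> H -> E -> G -> B -> C: 5 + 2 + 8 + 7 + 3 = 25
F -> H -> B -> C: 5 + 7 + 3 = 15
Best route has total 13.

13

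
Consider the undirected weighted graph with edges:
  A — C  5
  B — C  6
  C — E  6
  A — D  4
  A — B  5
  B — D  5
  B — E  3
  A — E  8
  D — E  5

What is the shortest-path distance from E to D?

5

Some routes from E to D:
E -> A -> D: 8 + 4 = 12
E -> D: 5
E -> B -> D: 3 + 5 = 8
The minimum is 5.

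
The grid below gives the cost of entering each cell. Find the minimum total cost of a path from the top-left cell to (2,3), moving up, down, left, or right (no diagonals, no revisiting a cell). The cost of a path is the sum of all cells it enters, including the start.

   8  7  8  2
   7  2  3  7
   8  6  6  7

Path (0,0) -> (0,1) -> (1,1) -> (1,2) -> (2,2) -> (2,3): 8 + 7 + 2 + 3 + 6 + 7 = 33.

33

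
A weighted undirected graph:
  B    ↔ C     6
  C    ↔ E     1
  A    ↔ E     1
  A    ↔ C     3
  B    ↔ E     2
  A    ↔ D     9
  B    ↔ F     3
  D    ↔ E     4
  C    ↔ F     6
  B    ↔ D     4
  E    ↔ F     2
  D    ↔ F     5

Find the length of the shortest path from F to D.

5

Comparing a few candidate routes:
F - D: 5
F - B - D: 3 + 4 = 7
F - E - D: 2 + 4 = 6
The minimum is 5.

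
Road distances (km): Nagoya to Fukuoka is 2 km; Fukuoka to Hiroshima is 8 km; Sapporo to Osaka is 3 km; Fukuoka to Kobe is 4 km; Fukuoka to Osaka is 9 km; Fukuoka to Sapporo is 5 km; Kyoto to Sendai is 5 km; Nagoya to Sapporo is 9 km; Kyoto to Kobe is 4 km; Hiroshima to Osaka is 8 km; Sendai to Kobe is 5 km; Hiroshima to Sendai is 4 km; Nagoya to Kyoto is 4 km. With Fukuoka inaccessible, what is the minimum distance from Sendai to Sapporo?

15

Paths from Sendai to Sapporo avoiding Fukuoka:
Sendai - Hiroshima - Osaka - Sapporo: 4 + 8 + 3 = 15
Sendai - Kyoto - Nagoya - Sapporo: 5 + 4 + 9 = 18
Sendai - Kobe - Kyoto - Nagoya - Sapporo: 5 + 4 + 4 + 9 = 22
Shortest: 15 km.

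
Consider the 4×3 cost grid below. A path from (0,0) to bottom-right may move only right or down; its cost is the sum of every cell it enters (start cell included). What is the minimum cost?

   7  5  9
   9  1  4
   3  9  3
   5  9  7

27

Take (0,0) → (0,1) → (1,1) → (1,2) → (2,2) → (3,2) for a total of 7 + 5 + 1 + 4 + 3 + 7 = 27.
(Top row then right column would cost 35.)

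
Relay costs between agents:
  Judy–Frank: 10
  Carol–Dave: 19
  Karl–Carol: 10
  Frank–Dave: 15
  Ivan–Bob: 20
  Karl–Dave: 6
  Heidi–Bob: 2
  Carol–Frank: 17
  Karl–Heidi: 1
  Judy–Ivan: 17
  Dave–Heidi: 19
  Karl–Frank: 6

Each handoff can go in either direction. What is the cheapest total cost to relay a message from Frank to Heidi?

A few of the Frank→Heidi routes:
Frank -> Dave -> Heidi: 15 + 19 = 34
Frank -> Dave -> Karl -> Heidi: 15 + 6 + 1 = 22
Frank -> Karl -> Heidi: 6 + 1 = 7
Frank -> Carol -> Karl -> Heidi: 17 + 10 + 1 = 28
Frank -> Karl -> Dave -> Heidi: 6 + 6 + 19 = 31
Shortest: 7.

7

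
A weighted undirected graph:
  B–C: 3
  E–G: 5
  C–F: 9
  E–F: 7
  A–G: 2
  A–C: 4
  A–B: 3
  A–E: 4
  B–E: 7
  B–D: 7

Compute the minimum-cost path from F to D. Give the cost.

Some routes from F to D:
F→E→A→C→B→D: 7 + 4 + 4 + 3 + 7 = 25
F→E→G→A→B→D: 7 + 5 + 2 + 3 + 7 = 24
F→C→B→D: 9 + 3 + 7 = 19
F→C→A→B→D: 9 + 4 + 3 + 7 = 23
F→E→A→B→D: 7 + 4 + 3 + 7 = 21
F→E→B→D: 7 + 7 + 7 = 21
Best route has total 19.

19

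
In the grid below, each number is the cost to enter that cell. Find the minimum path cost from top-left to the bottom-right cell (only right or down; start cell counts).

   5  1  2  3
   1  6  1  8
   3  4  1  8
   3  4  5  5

20

Best path: r0c0 -> r0c1 -> r0c2 -> r1c2 -> r2c2 -> r3c2 -> r3c3
Cost: 5 + 1 + 2 + 1 + 1 + 5 + 5 = 20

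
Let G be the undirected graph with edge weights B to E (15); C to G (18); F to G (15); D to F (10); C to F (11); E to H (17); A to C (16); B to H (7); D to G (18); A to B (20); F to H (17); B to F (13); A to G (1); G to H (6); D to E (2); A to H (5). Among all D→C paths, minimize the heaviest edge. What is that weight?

11

Comparing a few candidate routes:
D→E→B→H→G→F→C: max(2, 15, 7, 6, 15, 11) = 15
D→E→B→F→C: max(2, 15, 13, 11) = 15
D→F→C: max(10, 11) = 11
Smallest bottleneck: 11.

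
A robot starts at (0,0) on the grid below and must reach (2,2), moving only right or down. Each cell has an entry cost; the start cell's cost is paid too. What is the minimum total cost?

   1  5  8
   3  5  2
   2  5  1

One optimal route is (0,0) (1,0) (1,1) (1,2) (2,2).
Its cost is 1 + 3 + 5 + 2 + 1 = 12.
For comparison, the top-then-right route costs 17.

12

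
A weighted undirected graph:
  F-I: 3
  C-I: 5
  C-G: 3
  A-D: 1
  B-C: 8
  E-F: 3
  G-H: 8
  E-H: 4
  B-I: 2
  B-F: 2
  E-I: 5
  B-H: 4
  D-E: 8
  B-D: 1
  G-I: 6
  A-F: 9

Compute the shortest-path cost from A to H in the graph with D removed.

15

Checking several routes:
A -> F -> B -> I -> E -> H: 9 + 2 + 2 + 5 + 4 = 22
A -> F -> B -> H: 9 + 2 + 4 = 15
A -> F -> I -> B -> H: 9 + 3 + 2 + 4 = 18
A -> F -> E -> H: 9 + 3 + 4 = 16
A -> F -> I -> E -> H: 9 + 3 + 5 + 4 = 21
Shortest: 15.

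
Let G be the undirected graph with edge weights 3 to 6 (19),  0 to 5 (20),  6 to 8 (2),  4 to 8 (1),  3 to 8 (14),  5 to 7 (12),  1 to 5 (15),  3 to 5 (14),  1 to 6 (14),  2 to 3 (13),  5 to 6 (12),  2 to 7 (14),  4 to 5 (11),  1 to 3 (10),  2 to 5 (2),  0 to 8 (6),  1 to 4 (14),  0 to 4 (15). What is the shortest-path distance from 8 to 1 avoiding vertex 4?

A few of the 8→1 routes:
8 - 6 - 3 - 1: 2 + 19 + 10 = 31
8 - 3 - 1: 14 + 10 = 24
8 - 6 - 5 - 1: 2 + 12 + 15 = 29
8 - 6 - 1: 2 + 14 = 16
The minimum is 16.

16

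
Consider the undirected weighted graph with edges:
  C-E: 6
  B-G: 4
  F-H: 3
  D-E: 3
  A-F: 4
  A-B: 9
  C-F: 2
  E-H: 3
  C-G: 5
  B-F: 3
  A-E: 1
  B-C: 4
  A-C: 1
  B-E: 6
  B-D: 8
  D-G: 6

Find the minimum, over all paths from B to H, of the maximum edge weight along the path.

Checking several routes:
B → F → H: max(3, 3) = 3
B → C → A → E → H: max(4, 1, 1, 3) = 4
B → F → C → A → E → H: max(3, 2, 1, 1, 3) = 3
B → C → A → F → H: max(4, 1, 4, 3) = 4
Smallest bottleneck: 3.

3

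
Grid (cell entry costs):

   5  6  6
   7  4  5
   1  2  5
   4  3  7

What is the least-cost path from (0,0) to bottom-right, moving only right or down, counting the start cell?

25

Take (0,0) -> (1,0) -> (2,0) -> (2,1) -> (3,1) -> (3,2) for a total of 5 + 7 + 1 + 2 + 3 + 7 = 25.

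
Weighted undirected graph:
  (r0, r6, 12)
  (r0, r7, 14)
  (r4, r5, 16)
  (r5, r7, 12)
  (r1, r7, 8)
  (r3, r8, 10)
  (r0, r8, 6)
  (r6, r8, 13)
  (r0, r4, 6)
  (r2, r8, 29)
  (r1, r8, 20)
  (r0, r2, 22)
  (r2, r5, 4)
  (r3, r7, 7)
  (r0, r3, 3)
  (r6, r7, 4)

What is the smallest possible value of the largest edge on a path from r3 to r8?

A few of the r3→r8 routes:
r3 → r0 → r6 → r8: max(3, 12, 13) = 13
r3 → r7 → r6 → r8: max(7, 4, 13) = 13
r3 → r7 → r6 → r0 → r8: max(7, 4, 12, 6) = 12
r3 → r8: max(10) = 10
r3 → r0 → r8: max(3, 6) = 6
Best route has worst link 6.

6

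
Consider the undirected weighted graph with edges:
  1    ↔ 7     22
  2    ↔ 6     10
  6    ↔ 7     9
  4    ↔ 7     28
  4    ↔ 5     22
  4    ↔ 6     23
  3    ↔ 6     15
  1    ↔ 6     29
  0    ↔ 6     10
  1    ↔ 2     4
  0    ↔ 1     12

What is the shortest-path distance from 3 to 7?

Paths from 3 to 7:
3 → 6 → 2 → 1 → 7: 15 + 10 + 4 + 22 = 51
3 → 6 → 0 → 1 → 7: 15 + 10 + 12 + 22 = 59
3 → 6 → 1 → 7: 15 + 29 + 22 = 66
3 → 6 → 7: 15 + 9 = 24
3 → 6 → 4 → 7: 15 + 23 + 28 = 66
Shortest: 24.

24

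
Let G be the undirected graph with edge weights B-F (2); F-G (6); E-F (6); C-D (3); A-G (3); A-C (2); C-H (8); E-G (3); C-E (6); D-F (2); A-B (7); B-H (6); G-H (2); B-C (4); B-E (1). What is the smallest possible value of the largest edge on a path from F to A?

A few of the F→A routes:
F -> B -> C -> A: max(2, 4, 2) = 4
F -> B -> E -> G -> A: max(2, 1, 3, 3) = 3
F -> D -> C -> A: max(2, 3, 2) = 3
F -> D -> C -> B -> E -> G -> A: max(2, 3, 4, 1, 3, 3) = 4
Best route has worst link 3.

3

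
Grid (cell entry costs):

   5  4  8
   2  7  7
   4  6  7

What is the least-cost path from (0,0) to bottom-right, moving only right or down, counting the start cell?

Cheapest: [0,0]→[1,0]→[2,0]→[2,1]→[2,2]
  5 + 2 + 4 + 6 + 7 = 24
For comparison, the top-then-right route costs 31.

24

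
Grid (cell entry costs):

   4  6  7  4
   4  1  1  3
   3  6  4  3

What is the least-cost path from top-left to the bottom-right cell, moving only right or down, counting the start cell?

16

Take (0,0) (1,0) (1,1) (1,2) (1,3) (2,3) for a total of 4 + 4 + 1 + 1 + 3 + 3 = 16.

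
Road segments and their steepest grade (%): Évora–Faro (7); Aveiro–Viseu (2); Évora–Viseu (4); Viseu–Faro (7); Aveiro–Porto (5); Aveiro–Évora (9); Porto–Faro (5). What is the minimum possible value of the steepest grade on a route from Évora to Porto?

Checking several routes:
Évora→Faro→Porto: max(7, 5) = 7
Évora→Faro→Viseu→Aveiro→Porto: max(7, 7, 2, 5) = 7
Évora→Viseu→Aveiro→Porto: max(4, 2, 5) = 5
Best route has worst link 5%.

5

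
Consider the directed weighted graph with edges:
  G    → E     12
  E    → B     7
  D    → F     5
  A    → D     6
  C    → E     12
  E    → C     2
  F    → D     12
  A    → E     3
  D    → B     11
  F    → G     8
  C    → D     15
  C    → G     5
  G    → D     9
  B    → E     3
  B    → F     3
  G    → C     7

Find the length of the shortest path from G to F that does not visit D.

Routes from G to F avoiding D:
G -> E -> B -> F: 12 + 7 + 3 = 22
G -> C -> E -> B -> F: 7 + 12 + 7 + 3 = 29
The minimum is 22.

22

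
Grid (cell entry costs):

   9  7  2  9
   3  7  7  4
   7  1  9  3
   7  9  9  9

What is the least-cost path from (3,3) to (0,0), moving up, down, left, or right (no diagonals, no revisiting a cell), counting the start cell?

41

Take [3,3] → [2,3] → [1,3] → [1,2] → [0,2] → [0,1] → [0,0] for a total of 9 + 3 + 4 + 7 + 2 + 7 + 9 = 41.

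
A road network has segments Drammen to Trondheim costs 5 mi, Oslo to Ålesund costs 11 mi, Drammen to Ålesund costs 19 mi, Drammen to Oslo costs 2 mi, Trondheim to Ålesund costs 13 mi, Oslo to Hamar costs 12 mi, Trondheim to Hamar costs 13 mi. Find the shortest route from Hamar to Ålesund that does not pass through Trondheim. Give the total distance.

23

Routes from Hamar to Ålesund avoiding Trondheim:
Hamar -> Oslo -> Ålesund: 12 + 11 = 23
Hamar -> Oslo -> Drammen -> Ålesund: 12 + 2 + 19 = 33
Shortest: 23 mi.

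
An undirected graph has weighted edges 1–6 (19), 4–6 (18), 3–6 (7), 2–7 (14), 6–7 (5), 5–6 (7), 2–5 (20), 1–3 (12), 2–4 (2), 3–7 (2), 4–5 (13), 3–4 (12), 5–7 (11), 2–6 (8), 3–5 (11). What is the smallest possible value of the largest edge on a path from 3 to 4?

8

Some routes from 3 to 4:
3-5-6-2-4: max(11, 7, 8, 2) = 11
3-7-6-2-4: max(2, 5, 8, 2) = 8
3-6-2-4: max(7, 8, 2) = 8
3-7-5-6-2-4: max(2, 11, 7, 8, 2) = 11
3-5-7-6-2-4: max(11, 11, 5, 8, 2) = 11
Best route has worst link 8.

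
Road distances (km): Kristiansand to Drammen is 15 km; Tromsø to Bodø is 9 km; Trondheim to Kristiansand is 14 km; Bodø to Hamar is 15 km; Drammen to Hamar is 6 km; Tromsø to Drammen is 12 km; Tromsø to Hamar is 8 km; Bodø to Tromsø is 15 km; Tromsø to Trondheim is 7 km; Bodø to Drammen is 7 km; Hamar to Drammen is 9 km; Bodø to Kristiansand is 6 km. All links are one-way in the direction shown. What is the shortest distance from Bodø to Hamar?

Some routes from Bodø to Hamar:
Bodø -> Tromsø -> Hamar: 15 + 8 = 23
Bodø -> Drammen -> Hamar: 7 + 6 = 13
Bodø -> Tromsø -> Drammen -> Hamar: 15 + 12 + 6 = 33
Bodø -> Hamar: 15
Bodø -> Kristiansand -> Drammen -> Hamar: 6 + 15 + 6 = 27
Shortest: 13 km.

13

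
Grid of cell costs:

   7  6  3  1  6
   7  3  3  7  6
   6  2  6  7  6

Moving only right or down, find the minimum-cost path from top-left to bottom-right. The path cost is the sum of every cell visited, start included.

35

Path [0,0] -> [0,1] -> [0,2] -> [0,3] -> [0,4] -> [1,4] -> [2,4]: 7 + 6 + 3 + 1 + 6 + 6 + 6 = 35.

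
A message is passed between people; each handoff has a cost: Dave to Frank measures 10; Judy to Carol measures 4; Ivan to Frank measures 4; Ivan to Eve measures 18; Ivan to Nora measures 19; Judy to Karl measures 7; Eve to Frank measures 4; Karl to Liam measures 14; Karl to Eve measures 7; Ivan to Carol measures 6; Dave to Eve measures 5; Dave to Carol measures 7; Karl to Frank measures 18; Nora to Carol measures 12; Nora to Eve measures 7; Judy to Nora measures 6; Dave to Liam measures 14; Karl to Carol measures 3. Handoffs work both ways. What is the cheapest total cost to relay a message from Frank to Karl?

11

Some routes from Frank to Karl:
Frank -> Ivan -> Carol -> Judy -> Karl: 4 + 6 + 4 + 7 = 21
Frank -> Dave -> Carol -> Karl: 10 + 7 + 3 = 20
Frank -> Ivan -> Carol -> Karl: 4 + 6 + 3 = 13
Frank -> Eve -> Dave -> Carol -> Karl: 4 + 5 + 7 + 3 = 19
Frank -> Karl: 18
Frank -> Eve -> Karl: 4 + 7 = 11
The minimum is 11.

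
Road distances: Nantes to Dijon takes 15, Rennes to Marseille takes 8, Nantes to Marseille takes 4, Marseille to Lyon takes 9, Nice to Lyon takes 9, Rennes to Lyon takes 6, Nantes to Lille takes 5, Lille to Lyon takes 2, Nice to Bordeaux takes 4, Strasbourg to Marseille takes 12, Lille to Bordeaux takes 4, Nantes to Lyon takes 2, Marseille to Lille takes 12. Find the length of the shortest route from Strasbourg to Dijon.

31

Checking several routes:
Strasbourg→Marseille→Lyon→Nantes→Dijon: 12 + 9 + 2 + 15 = 38
Strasbourg→Marseille→Lyon→Lille→Nantes→Dijon: 12 + 9 + 2 + 5 + 15 = 43
Strasbourg→Marseille→Rennes→Lyon→Nantes→Dijon: 12 + 8 + 6 + 2 + 15 = 43
Strasbourg→Marseille→Nantes→Dijon: 12 + 4 + 15 = 31
Shortest: 31.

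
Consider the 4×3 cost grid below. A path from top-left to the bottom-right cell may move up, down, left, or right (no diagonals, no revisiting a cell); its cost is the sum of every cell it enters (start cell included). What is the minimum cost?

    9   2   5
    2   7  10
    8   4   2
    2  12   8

Take (0,0) -> (0,1) -> (1,1) -> (2,1) -> (2,2) -> (3,2) for a total of 9 + 2 + 7 + 4 + 2 + 8 = 32.

32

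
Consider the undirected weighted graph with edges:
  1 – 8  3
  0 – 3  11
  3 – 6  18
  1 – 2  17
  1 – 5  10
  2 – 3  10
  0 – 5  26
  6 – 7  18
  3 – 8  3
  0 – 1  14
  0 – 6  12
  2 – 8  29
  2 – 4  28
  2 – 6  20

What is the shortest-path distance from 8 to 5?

13

A few of the 8→5 routes:
8 - 3 - 0 - 1 - 5: 3 + 11 + 14 + 10 = 38
8 - 3 - 0 - 5: 3 + 11 + 26 = 40
8 - 1 - 5: 3 + 10 = 13
8 - 1 - 0 - 5: 3 + 14 + 26 = 43
8 - 3 - 2 - 1 - 5: 3 + 10 + 17 + 10 = 40
The minimum is 13.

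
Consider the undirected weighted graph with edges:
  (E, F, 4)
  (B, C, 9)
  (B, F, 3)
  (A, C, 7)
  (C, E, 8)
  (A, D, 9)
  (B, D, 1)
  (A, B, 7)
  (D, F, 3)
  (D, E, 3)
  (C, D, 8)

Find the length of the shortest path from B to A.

7

Comparing a few candidate routes:
B → A: 7
B → F → D → A: 3 + 3 + 9 = 15
B → D → C → A: 1 + 8 + 7 = 16
B → D → A: 1 + 9 = 10
Best route has total 7.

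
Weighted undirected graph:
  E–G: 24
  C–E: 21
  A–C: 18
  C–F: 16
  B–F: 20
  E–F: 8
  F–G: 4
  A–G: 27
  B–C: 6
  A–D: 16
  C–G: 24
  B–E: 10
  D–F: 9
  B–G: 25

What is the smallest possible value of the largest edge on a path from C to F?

Some routes from C to F:
C -> F: max(16) = 16
C -> A -> D -> F: max(18, 16, 9) = 18
C -> B -> E -> F: max(6, 10, 8) = 10
Smallest bottleneck: 10.

10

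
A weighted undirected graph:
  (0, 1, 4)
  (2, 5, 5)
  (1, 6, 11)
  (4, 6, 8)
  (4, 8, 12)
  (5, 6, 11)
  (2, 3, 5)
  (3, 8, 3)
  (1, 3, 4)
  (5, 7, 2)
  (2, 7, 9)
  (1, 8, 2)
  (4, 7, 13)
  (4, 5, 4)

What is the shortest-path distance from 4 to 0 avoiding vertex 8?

22

A few of the 4→0 routes:
4 -> 5 -> 6 -> 1 -> 0: 4 + 11 + 11 + 4 = 30
4 -> 6 -> 1 -> 0: 8 + 11 + 4 = 23
4 -> 5 -> 7 -> 2 -> 3 -> 1 -> 0: 4 + 2 + 9 + 5 + 4 + 4 = 28
4 -> 5 -> 2 -> 3 -> 1 -> 0: 4 + 5 + 5 + 4 + 4 = 22
Shortest: 22.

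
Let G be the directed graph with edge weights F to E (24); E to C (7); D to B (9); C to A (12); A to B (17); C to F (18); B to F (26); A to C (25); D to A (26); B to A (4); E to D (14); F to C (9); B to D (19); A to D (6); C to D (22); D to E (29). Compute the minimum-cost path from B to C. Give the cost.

29

Some routes from B to C:
B→A→C: 4 + 25 = 29
B→F→C: 26 + 9 = 35
B→D→E→C: 19 + 29 + 7 = 55
B→A→D→E→C: 4 + 6 + 29 + 7 = 46
Shortest: 29.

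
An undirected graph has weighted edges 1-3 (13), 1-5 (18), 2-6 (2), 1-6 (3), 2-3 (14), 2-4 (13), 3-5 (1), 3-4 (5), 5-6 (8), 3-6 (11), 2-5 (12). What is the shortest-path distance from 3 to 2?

A few of the 3→2 routes:
3 - 2: 14
3 - 6 - 2: 11 + 2 = 13
3 - 5 - 6 - 2: 1 + 8 + 2 = 11
3 - 5 - 2: 1 + 12 = 13
Shortest: 11.

11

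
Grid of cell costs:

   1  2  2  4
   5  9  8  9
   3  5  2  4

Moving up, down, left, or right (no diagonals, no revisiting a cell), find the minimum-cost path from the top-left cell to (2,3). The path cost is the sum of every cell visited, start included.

Take [0,0]→[0,1]→[0,2]→[1,2]→[2,2]→[2,3] for a total of 1 + 2 + 2 + 8 + 2 + 4 = 19.

19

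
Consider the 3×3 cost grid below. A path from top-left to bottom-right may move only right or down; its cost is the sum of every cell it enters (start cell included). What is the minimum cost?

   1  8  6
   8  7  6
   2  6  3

20

Path (0,0)→(1,0)→(2,0)→(2,1)→(2,2): 1 + 8 + 2 + 6 + 3 = 20.
(Top row then right column would cost 24.)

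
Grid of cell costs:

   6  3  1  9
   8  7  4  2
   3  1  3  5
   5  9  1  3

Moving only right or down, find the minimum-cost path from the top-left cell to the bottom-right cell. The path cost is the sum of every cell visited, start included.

Best path: [0,0] [0,1] [0,2] [1,2] [2,2] [3,2] [3,3]
Cost: 6 + 3 + 1 + 4 + 3 + 1 + 3 = 21
For comparison, the top-then-right route costs 29.

21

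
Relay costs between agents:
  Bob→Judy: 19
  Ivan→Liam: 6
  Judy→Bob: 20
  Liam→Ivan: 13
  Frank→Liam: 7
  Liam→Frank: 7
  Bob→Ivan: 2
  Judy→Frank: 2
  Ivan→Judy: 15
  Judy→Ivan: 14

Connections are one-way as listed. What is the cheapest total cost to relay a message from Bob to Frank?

Candidate routes:
Bob - Ivan - Liam - Frank: 2 + 6 + 7 = 15
Bob - Judy - Ivan - Liam - Frank: 19 + 14 + 6 + 7 = 46
Bob - Judy - Frank: 19 + 2 = 21
Bob - Ivan - Judy - Frank: 2 + 15 + 2 = 19
The minimum is 15.

15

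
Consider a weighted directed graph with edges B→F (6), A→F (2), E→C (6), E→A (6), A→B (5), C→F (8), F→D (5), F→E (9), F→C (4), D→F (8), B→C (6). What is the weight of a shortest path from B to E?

15

Candidate routes:
B-C-F-E: 6 + 8 + 9 = 23
B-F-E: 6 + 9 = 15
Best route has total 15.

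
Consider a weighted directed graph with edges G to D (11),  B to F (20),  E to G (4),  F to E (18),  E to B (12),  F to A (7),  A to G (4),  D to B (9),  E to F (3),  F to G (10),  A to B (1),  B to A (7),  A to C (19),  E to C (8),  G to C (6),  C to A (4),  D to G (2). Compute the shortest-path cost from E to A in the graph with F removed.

12

Checking several routes:
E -> C -> A: 8 + 4 = 12
E -> G -> C -> A: 4 + 6 + 4 = 14
E -> B -> A: 12 + 7 = 19
The minimum is 12.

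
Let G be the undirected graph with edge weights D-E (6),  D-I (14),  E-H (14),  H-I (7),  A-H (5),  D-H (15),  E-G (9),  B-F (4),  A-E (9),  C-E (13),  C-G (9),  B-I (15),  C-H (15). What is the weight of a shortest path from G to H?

Checking several routes:
G-E-A-H: 9 + 9 + 5 = 23
G-C-H: 9 + 15 = 24
G-E-H: 9 + 14 = 23
Shortest: 23.

23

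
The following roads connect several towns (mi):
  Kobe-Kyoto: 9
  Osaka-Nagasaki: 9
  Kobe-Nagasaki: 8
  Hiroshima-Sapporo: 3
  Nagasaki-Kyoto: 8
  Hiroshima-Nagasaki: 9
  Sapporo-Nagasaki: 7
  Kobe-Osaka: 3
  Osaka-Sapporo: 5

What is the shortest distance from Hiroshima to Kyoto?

A few of the Hiroshima→Kyoto routes:
Hiroshima-Sapporo-Nagasaki-Kyoto: 3 + 7 + 8 = 18
Hiroshima-Nagasaki-Kobe-Kyoto: 9 + 8 + 9 = 26
Hiroshima-Sapporo-Osaka-Kobe-Kyoto: 3 + 5 + 3 + 9 = 20
Hiroshima-Nagasaki-Kyoto: 9 + 8 = 17
Hiroshima-Sapporo-Osaka-Nagasaki-Kyoto: 3 + 5 + 9 + 8 = 25
The minimum is 17 mi.

17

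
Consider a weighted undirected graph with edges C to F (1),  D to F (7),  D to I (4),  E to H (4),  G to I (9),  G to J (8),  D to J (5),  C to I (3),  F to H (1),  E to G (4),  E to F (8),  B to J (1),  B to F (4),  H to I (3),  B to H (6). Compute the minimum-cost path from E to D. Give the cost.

Comparing a few candidate routes:
E→H→F→C→I→D: 4 + 1 + 1 + 3 + 4 = 13
E→H→I→D: 4 + 3 + 4 = 11
E→H→F→B→J→D: 4 + 1 + 4 + 1 + 5 = 15
E→F→D: 8 + 7 = 15
E→H→F→D: 4 + 1 + 7 = 12
Best route has total 11.

11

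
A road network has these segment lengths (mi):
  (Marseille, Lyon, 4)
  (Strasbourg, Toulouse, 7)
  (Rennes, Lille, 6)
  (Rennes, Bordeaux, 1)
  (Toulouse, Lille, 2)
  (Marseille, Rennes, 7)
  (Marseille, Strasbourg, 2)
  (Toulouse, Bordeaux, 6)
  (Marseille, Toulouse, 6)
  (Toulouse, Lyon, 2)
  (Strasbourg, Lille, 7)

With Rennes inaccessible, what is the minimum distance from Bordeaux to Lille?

8

Routes from Bordeaux to Lille avoiding Rennes:
Bordeaux-Toulouse-Strasbourg-Lille: 6 + 7 + 7 = 20
Bordeaux-Toulouse-Lille: 6 + 2 = 8
Bordeaux-Toulouse-Lyon-Marseille-Strasbourg-Lille: 6 + 2 + 4 + 2 + 7 = 21
Bordeaux-Toulouse-Marseille-Strasbourg-Lille: 6 + 6 + 2 + 7 = 21
Shortest: 8 mi.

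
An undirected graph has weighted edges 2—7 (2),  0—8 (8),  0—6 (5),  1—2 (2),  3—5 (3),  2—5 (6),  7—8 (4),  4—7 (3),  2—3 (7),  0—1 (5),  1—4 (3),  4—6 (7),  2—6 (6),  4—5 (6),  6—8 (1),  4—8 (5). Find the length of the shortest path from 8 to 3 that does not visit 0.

13

Checking several routes:
8-4-5-3: 5 + 6 + 3 = 14
8-7-2-5-3: 4 + 2 + 6 + 3 = 15
8-6-2-5-3: 1 + 6 + 6 + 3 = 16
8-7-2-3: 4 + 2 + 7 = 13
8-6-2-3: 1 + 6 + 7 = 14
The minimum is 13.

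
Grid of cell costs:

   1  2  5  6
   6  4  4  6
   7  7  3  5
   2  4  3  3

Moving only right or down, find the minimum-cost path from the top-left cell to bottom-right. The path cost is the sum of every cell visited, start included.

20

Best path: [0,0] -> [0,1] -> [1,1] -> [1,2] -> [2,2] -> [3,2] -> [3,3]
Cost: 1 + 2 + 4 + 4 + 3 + 3 + 3 = 20
(Top row then right column would cost 28.)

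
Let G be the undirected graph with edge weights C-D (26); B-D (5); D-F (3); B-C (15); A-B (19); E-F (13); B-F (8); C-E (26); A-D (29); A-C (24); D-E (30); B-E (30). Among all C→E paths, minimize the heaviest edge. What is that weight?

Some routes from C to E:
C→D→B→F→E: max(26, 5, 8, 13) = 26
C→A→B→F→E: max(24, 19, 8, 13) = 24
C→B→D→F→E: max(15, 5, 3, 13) = 15
C→E: max(26) = 26
C→A→B→D→F→E: max(24, 19, 5, 3, 13) = 24
C→B→F→E: max(15, 8, 13) = 15
The minimum achievable maximum is 15.

15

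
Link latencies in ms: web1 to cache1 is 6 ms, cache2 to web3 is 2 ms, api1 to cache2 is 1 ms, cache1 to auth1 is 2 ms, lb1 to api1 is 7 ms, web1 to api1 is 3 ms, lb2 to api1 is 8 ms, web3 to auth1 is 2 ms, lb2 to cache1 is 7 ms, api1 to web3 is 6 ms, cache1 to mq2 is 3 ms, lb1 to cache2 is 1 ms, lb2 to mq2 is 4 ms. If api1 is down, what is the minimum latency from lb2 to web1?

13

Candidate routes:
lb2 → mq2 → cache1 → web1: 4 + 3 + 6 = 13
lb2 → cache1 → web1: 7 + 6 = 13
Best route has total 13 ms.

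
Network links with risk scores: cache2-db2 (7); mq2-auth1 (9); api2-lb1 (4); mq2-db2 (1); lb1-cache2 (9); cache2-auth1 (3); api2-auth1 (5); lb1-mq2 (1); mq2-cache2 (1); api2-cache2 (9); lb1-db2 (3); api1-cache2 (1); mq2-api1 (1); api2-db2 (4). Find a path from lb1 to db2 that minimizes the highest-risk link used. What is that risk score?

1

A few of the lb1→db2 routes:
lb1 - mq2 - cache2 - auth1 - api2 - db2: max(1, 1, 3, 5, 4) = 5
lb1 - mq2 - api1 - cache2 - auth1 - api2 - db2: max(1, 1, 1, 3, 5, 4) = 5
lb1 - mq2 - db2: max(1, 1) = 1
lb1 - api2 - db2: max(4, 4) = 4
lb1 - db2: max(3) = 3
The minimum achievable maximum is 1.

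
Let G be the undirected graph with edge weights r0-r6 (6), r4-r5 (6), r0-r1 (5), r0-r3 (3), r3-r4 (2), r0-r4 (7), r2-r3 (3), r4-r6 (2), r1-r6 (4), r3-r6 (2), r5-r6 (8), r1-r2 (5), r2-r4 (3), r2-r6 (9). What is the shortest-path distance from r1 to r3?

6

Checking several routes:
r1→r6→r4→r3: 4 + 2 + 2 = 8
r1→r6→r3: 4 + 2 = 6
r1→r0→r3: 5 + 3 = 8
r1→r2→r3: 5 + 3 = 8
Shortest: 6.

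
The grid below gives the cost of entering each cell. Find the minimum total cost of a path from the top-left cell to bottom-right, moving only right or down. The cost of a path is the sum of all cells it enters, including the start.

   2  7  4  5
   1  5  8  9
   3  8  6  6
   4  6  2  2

20

Take r0c0 -> r1c0 -> r2c0 -> r3c0 -> r3c1 -> r3c2 -> r3c3 for a total of 2 + 1 + 3 + 4 + 6 + 2 + 2 = 20.
For comparison, the top-then-right route costs 35.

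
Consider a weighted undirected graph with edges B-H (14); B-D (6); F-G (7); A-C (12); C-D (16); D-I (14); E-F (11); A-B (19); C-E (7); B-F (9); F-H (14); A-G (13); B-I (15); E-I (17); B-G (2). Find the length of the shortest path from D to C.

Checking several routes:
D - B - G - F - E - C: 6 + 2 + 7 + 11 + 7 = 33
D - C: 16
D - B - G - A - C: 6 + 2 + 13 + 12 = 33
D - B - A - C: 6 + 19 + 12 = 37
D - B - F - E - C: 6 + 9 + 11 + 7 = 33
Shortest: 16.

16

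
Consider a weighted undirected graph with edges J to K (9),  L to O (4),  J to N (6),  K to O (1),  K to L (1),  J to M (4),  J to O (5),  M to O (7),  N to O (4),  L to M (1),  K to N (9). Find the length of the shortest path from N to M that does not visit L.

Checking several routes:
N → J → M: 6 + 4 = 10
N → O → J → M: 4 + 5 + 4 = 13
N → O → M: 4 + 7 = 11
Best route has total 10.

10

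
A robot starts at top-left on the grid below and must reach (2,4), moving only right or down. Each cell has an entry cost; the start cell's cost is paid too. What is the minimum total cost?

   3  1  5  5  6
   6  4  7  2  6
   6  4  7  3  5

Take r0c0 → r0c1 → r0c2 → r0c3 → r1c3 → r2c3 → r2c4 for a total of 3 + 1 + 5 + 5 + 2 + 3 + 5 = 24.
(Top row then right column would cost 31.)

24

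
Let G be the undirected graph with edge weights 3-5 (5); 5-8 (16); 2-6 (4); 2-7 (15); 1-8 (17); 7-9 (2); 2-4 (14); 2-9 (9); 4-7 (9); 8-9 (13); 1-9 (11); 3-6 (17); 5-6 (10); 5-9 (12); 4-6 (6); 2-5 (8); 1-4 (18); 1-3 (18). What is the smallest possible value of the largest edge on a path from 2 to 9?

Checking several routes:
2→6→5→9: max(4, 10, 12) = 12
2→5→9: max(8, 12) = 12
2→9: max(9) = 9
2→6→4→7→9: max(4, 6, 9, 2) = 9
2→5→6→4→7→9: max(8, 10, 6, 9, 2) = 10
Smallest bottleneck: 9.

9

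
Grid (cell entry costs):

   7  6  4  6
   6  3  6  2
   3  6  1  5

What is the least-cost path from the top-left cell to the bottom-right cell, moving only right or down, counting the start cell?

28

One optimal route is (0,0) → (0,1) → (1,1) → (1,2) → (2,2) → (2,3).
Its cost is 7 + 6 + 3 + 6 + 1 + 5 = 28.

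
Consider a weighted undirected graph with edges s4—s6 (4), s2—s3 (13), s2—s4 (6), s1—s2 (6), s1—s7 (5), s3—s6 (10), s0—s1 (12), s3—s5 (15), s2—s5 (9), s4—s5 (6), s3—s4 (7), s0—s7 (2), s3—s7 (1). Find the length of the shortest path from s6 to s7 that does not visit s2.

11

Paths from s6 to s7 avoiding s2:
s6→s4→s5→s3→s7: 4 + 6 + 15 + 1 = 26
s6→s4→s3→s7: 4 + 7 + 1 = 12
s6→s3→s7: 10 + 1 = 11
Best route has total 11.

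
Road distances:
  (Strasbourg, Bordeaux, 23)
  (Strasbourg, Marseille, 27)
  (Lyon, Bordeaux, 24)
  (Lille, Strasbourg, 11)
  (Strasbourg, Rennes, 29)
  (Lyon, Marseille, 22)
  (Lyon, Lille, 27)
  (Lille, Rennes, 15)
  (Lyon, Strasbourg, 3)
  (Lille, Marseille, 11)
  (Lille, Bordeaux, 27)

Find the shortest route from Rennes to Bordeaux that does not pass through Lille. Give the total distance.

52

Paths from Rennes to Bordeaux avoiding Lille:
Rennes - Strasbourg - Lyon - Bordeaux: 29 + 3 + 24 = 56
Rennes - Strasbourg - Bordeaux: 29 + 23 = 52
Rennes - Strasbourg - Marseille - Lyon - Bordeaux: 29 + 27 + 22 + 24 = 102
Shortest: 52.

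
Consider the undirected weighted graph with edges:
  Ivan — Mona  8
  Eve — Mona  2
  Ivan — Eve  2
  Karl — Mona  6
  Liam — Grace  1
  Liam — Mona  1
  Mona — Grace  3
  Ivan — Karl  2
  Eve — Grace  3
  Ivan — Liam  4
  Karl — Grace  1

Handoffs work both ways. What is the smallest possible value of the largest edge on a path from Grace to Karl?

A few of the Grace→Karl routes:
Grace → Liam → Mona → Eve → Ivan → Karl: max(1, 1, 2, 2, 2) = 2
Grace → Karl: max(1) = 1
Grace → Mona → Eve → Ivan → Karl: max(3, 2, 2, 2) = 3
Best route has worst link 1.

1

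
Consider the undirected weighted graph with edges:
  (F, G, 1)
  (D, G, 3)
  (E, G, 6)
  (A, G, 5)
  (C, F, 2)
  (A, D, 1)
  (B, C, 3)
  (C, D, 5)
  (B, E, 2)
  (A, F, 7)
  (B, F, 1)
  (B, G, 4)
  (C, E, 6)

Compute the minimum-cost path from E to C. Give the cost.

Some routes from E to C:
E -> C: 6
E -> B -> F -> C: 2 + 1 + 2 = 5
E -> G -> F -> C: 6 + 1 + 2 = 9
E -> B -> C: 2 + 3 = 5
E -> B -> G -> F -> C: 2 + 4 + 1 + 2 = 9
Best route has total 5.

5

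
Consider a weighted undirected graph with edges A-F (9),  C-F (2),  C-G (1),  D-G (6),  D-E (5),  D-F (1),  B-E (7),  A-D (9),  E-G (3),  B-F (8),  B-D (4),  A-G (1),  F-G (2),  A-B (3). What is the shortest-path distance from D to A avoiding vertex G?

7

Comparing a few candidate routes:
D→F→A: 1 + 9 = 10
D→B→A: 4 + 3 = 7
D→A: 9
D→F→B→A: 1 + 8 + 3 = 12
The minimum is 7.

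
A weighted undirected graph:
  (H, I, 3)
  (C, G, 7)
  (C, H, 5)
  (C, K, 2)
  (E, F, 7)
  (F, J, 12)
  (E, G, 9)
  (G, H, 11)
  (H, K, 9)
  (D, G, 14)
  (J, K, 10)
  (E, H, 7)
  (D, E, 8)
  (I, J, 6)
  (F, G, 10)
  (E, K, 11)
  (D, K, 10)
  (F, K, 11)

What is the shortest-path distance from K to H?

Some routes from K to H:
K→E→H: 11 + 7 = 18
K→C→H: 2 + 5 = 7
K→J→I→H: 10 + 6 + 3 = 19
K→H: 9
Best route has total 7.

7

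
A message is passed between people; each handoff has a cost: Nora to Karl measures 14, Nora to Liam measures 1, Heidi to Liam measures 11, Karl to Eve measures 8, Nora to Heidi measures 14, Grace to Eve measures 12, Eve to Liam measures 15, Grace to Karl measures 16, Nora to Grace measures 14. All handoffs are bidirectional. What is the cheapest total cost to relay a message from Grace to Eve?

12

Checking several routes:
Grace - Karl - Eve: 16 + 8 = 24
Grace - Nora - Karl - Eve: 14 + 14 + 8 = 36
Grace - Eve: 12
Grace - Karl - Nora - Liam - Eve: 16 + 14 + 1 + 15 = 46
Grace - Nora - Heidi - Liam - Eve: 14 + 14 + 11 + 15 = 54
Grace - Nora - Liam - Eve: 14 + 1 + 15 = 30
Shortest: 12.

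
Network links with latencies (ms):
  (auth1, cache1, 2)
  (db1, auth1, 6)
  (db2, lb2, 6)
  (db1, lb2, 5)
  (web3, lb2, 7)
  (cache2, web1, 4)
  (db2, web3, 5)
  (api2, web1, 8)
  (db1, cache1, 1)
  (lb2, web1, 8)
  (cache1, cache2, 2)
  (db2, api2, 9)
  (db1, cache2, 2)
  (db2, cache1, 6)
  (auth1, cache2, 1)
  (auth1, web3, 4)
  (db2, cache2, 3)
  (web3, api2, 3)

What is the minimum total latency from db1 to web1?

6

Checking several routes:
db1 - cache1 - auth1 - cache2 - web1: 1 + 2 + 1 + 4 = 8
db1 - cache1 - cache2 - web1: 1 + 2 + 4 = 7
db1 - auth1 - cache2 - web1: 6 + 1 + 4 = 11
db1 - cache2 - web1: 2 + 4 = 6
Shortest: 6 ms.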